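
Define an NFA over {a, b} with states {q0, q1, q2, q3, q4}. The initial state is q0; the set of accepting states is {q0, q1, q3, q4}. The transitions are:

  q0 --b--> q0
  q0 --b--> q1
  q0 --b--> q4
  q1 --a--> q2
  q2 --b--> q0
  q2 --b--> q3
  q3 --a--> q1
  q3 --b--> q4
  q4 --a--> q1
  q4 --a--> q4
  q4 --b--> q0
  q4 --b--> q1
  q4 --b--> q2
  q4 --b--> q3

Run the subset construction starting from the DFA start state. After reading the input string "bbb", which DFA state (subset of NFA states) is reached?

Start: {q0}.
δ(q0,b) = {q0, q1, q4}.
Union: {q0, q1, q4}.
After b: {q0, q1, q4}.
δ(q0,b) = {q0, q1, q4}; δ(q1,b) = ∅; δ(q4,b) = {q0, q1, q2, q3}.
Union: {q0, q1, q2, q3, q4}.
After b: {q0, q1, q2, q3, q4}.
δ(q0,b) = {q0, q1, q4}; δ(q1,b) = ∅; δ(q2,b) = {q0, q3}; δ(q3,b) = {q4}; δ(q4,b) = {q0, q1, q2, q3}.
Union: {q0, q1, q2, q3, q4}.
After b: {q0, q1, q2, q3, q4}.

{q0, q1, q2, q3, q4}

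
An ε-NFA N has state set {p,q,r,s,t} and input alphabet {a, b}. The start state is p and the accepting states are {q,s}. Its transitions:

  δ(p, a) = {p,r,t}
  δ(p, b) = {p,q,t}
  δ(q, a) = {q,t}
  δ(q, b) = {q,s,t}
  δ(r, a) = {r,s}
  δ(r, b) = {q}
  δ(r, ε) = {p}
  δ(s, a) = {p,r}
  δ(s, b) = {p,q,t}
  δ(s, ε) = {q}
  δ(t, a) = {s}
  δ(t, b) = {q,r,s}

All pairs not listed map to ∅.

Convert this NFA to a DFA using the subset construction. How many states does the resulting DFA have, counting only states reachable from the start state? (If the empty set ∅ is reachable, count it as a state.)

4

Start state of the DFA: {p} (ε-closure of the NFA start).
{p} --a--> {p,r,t}  [new]
{p} --b--> {p,q,t}  [new]
{p,r,t} --a--> {p,q,r,s,t}  [new]
{p,r,t} --b--> {p,q,r,s,t}  [seen]
{p,q,t} --a--> {p,q,r,s,t}  [seen]
{p,q,t} --b--> {p,q,r,s,t}  [seen]
{p,q,r,s,t} --a--> {p,q,r,s,t}  [seen]
{p,q,r,s,t} --b--> {p,q,r,s,t}  [seen]
Reachable DFA states: {p}, {p,r,t}, {p,q,t}, {p,q,r,s,t}.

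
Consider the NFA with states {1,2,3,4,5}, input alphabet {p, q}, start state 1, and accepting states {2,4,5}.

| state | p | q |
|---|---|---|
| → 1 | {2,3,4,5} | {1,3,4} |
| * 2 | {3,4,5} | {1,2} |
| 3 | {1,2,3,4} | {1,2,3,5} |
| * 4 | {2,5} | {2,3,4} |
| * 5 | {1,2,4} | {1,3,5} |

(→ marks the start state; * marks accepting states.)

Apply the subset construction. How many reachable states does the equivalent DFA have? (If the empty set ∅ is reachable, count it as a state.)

Start state of the DFA: {1}.
{1} --p--> {2,3,4,5}  [new]
{1} --q--> {1,3,4}  [new]
{2,3,4,5} --p--> {1,2,3,4,5}  [new]
{2,3,4,5} --q--> {1,2,3,4,5}  [seen]
{1,3,4} --p--> {1,2,3,4,5}  [seen]
{1,3,4} --q--> {1,2,3,4,5}  [seen]
{1,2,3,4,5} --p--> {1,2,3,4,5}  [seen]
{1,2,3,4,5} --q--> {1,2,3,4,5}  [seen]
Reachable DFA states: {1}, {2,3,4,5}, {1,3,4}, {1,2,3,4,5}.

4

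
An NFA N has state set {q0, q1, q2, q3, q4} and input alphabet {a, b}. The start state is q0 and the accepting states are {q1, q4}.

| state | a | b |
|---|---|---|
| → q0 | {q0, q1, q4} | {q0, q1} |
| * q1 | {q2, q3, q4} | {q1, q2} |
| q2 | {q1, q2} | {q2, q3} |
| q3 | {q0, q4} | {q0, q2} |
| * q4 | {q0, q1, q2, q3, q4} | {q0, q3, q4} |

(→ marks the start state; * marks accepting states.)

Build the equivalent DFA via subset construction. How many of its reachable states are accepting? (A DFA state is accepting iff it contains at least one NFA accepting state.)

Start state of the DFA: {q0}.
{q0} --a--> {q0, q1, q4}  [new]
{q0} --b--> {q0, q1}  [new]
{q0, q1, q4} --a--> {q0, q1, q2, q3, q4}  [new]
{q0, q1, q4} --b--> {q0, q1, q2, q3, q4}  [seen]
{q0, q1} --a--> {q0, q1, q2, q3, q4}  [seen]
{q0, q1} --b--> {q0, q1, q2}  [new]
{q0, q1, q2, q3, q4} --a--> {q0, q1, q2, q3, q4}  [seen]
{q0, q1, q2, q3, q4} --b--> {q0, q1, q2, q3, q4}  [seen]
{q0, q1, q2} --a--> {q0, q1, q2, q3, q4}  [seen]
{q0, q1, q2} --b--> {q0, q1, q2, q3}  [new]
{q0, q1, q2, q3} --a--> {q0, q1, q2, q3, q4}  [seen]
{q0, q1, q2, q3} --b--> {q0, q1, q2, q3}  [seen]
Reachable DFA states: {q0}, {q0, q1, q4}, {q0, q1}, {q0, q1, q2, q3, q4}, {q0, q1, q2}, {q0, q1, q2, q3}.
Accepting DFA states (contain an NFA accepting state): {q0, q1, q4}, {q0, q1}, {q0, q1, q2, q3, q4}, {q0, q1, q2}, {q0, q1, q2, q3}.

5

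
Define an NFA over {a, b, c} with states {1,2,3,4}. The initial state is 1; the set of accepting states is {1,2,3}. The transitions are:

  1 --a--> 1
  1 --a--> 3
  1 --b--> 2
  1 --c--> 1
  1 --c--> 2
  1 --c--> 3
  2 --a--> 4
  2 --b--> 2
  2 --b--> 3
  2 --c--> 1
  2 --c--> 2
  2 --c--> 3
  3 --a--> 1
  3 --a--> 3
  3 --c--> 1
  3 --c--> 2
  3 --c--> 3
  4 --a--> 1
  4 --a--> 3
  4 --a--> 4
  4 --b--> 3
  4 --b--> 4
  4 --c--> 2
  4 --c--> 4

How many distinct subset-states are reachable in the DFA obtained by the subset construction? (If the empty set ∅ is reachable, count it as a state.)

11

Start state of the DFA: {1}.
{1} --a--> {1,3}  [new]
{1} --b--> {2}  [new]
{1} --c--> {1,2,3}  [new]
{1,3} --a--> {1,3}  [seen]
{1,3} --b--> {2}  [seen]
{1,3} --c--> {1,2,3}  [seen]
{2} --a--> {4}  [new]
{2} --b--> {2,3}  [new]
{2} --c--> {1,2,3}  [seen]
{1,2,3} --a--> {1,3,4}  [new]
{1,2,3} --b--> {2,3}  [seen]
{1,2,3} --c--> {1,2,3}  [seen]
{4} --a--> {1,3,4}  [seen]
{4} --b--> {3,4}  [new]
{4} --c--> {2,4}  [new]
{2,3} --a--> {1,3,4}  [seen]
{2,3} --b--> {2,3}  [seen]
{2,3} --c--> {1,2,3}  [seen]
{1,3,4} --a--> {1,3,4}  [seen]
{1,3,4} --b--> {2,3,4}  [new]
{1,3,4} --c--> {1,2,3,4}  [new]
{3,4} --a--> {1,3,4}  [seen]
{3,4} --b--> {3,4}  [seen]
{3,4} --c--> {1,2,3,4}  [seen]
{2,4} --a--> {1,3,4}  [seen]
{2,4} --b--> {2,3,4}  [seen]
{2,4} --c--> {1,2,3,4}  [seen]
{2,3,4} --a--> {1,3,4}  [seen]
{2,3,4} --b--> {2,3,4}  [seen]
{2,3,4} --c--> {1,2,3,4}  [seen]
{1,2,3,4} --a--> {1,3,4}  [seen]
{1,2,3,4} --b--> {2,3,4}  [seen]
{1,2,3,4} --c--> {1,2,3,4}  [seen]
Reachable DFA states: {1}, {1,3}, {2}, {1,2,3}, {4}, {2,3}, {1,3,4}, {3,4}, {2,4}, {2,3,4}, {1,2,3,4}.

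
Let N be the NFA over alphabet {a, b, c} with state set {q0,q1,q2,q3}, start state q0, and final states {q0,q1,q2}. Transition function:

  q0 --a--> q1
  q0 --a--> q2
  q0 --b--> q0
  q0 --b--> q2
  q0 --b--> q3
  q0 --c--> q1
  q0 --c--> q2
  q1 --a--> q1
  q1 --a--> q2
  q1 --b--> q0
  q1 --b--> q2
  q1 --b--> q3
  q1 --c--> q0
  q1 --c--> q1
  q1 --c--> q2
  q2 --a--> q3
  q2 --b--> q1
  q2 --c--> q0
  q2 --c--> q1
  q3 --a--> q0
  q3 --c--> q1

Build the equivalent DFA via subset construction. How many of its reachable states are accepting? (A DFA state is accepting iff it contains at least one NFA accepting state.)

Start state of the DFA: {q0}.
{q0} --a--> {q1,q2}  [new]
{q0} --b--> {q0,q2,q3}  [new]
{q0} --c--> {q1,q2}  [seen]
{q1,q2} --a--> {q1,q2,q3}  [new]
{q1,q2} --b--> {q0,q1,q2,q3}  [new]
{q1,q2} --c--> {q0,q1,q2}  [new]
{q0,q2,q3} --a--> {q0,q1,q2,q3}  [seen]
{q0,q2,q3} --b--> {q0,q1,q2,q3}  [seen]
{q0,q2,q3} --c--> {q0,q1,q2}  [seen]
{q1,q2,q3} --a--> {q0,q1,q2,q3}  [seen]
{q1,q2,q3} --b--> {q0,q1,q2,q3}  [seen]
{q1,q2,q3} --c--> {q0,q1,q2}  [seen]
{q0,q1,q2,q3} --a--> {q0,q1,q2,q3}  [seen]
{q0,q1,q2,q3} --b--> {q0,q1,q2,q3}  [seen]
{q0,q1,q2,q3} --c--> {q0,q1,q2}  [seen]
{q0,q1,q2} --a--> {q1,q2,q3}  [seen]
{q0,q1,q2} --b--> {q0,q1,q2,q3}  [seen]
{q0,q1,q2} --c--> {q0,q1,q2}  [seen]
Reachable DFA states: {q0}, {q1,q2}, {q0,q2,q3}, {q1,q2,q3}, {q0,q1,q2,q3}, {q0,q1,q2}.
Accepting DFA states (contain an NFA accepting state): {q0}, {q1,q2}, {q0,q2,q3}, {q1,q2,q3}, {q0,q1,q2,q3}, {q0,q1,q2}.

6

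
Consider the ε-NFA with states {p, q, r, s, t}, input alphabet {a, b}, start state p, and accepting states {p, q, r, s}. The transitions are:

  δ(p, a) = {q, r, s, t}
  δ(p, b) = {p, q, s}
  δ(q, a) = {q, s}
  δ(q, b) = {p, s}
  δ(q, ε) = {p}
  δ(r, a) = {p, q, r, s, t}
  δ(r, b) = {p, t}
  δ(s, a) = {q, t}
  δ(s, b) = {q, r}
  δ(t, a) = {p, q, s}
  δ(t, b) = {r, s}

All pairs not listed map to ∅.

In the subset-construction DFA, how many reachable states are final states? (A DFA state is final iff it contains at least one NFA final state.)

4

Start state of the DFA: {p} (ε-closure of the NFA start).
{p} --a--> {p, q, r, s, t}  [new]
{p} --b--> {p, q, s}  [new]
{p, q, r, s, t} --a--> {p, q, r, s, t}  [seen]
{p, q, r, s, t} --b--> {p, q, r, s, t}  [seen]
{p, q, s} --a--> {p, q, r, s, t}  [seen]
{p, q, s} --b--> {p, q, r, s}  [new]
{p, q, r, s} --a--> {p, q, r, s, t}  [seen]
{p, q, r, s} --b--> {p, q, r, s, t}  [seen]
Reachable DFA states: {p}, {p, q, r, s, t}, {p, q, s}, {p, q, r, s}.
Accepting DFA states (contain an NFA accepting state): {p}, {p, q, r, s, t}, {p, q, s}, {p, q, r, s}.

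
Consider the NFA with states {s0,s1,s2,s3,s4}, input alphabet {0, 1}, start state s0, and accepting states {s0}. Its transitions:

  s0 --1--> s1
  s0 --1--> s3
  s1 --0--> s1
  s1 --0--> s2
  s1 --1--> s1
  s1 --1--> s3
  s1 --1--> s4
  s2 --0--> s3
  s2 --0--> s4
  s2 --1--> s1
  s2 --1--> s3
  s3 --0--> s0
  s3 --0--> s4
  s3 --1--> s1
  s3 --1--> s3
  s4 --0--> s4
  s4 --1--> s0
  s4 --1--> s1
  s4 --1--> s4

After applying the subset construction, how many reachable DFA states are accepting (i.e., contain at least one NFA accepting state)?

Start state of the DFA: {s0}.
{s0} --0--> ∅  [new]
{s0} --1--> {s1,s3}  [new]
∅ --0--> ∅  [seen]
∅ --1--> ∅  [seen]
{s1,s3} --0--> {s0,s1,s2,s4}  [new]
{s1,s3} --1--> {s1,s3,s4}  [new]
{s0,s1,s2,s4} --0--> {s1,s2,s3,s4}  [new]
{s0,s1,s2,s4} --1--> {s0,s1,s3,s4}  [new]
{s1,s3,s4} --0--> {s0,s1,s2,s4}  [seen]
{s1,s3,s4} --1--> {s0,s1,s3,s4}  [seen]
{s1,s2,s3,s4} --0--> {s0,s1,s2,s3,s4}  [new]
{s1,s2,s3,s4} --1--> {s0,s1,s3,s4}  [seen]
{s0,s1,s3,s4} --0--> {s0,s1,s2,s4}  [seen]
{s0,s1,s3,s4} --1--> {s0,s1,s3,s4}  [seen]
{s0,s1,s2,s3,s4} --0--> {s0,s1,s2,s3,s4}  [seen]
{s0,s1,s2,s3,s4} --1--> {s0,s1,s3,s4}  [seen]
Reachable DFA states: {s0}, ∅, {s1,s3}, {s0,s1,s2,s4}, {s1,s3,s4}, {s1,s2,s3,s4}, {s0,s1,s3,s4}, {s0,s1,s2,s3,s4}.
Accepting DFA states (contain an NFA accepting state): {s0}, {s0,s1,s2,s4}, {s0,s1,s3,s4}, {s0,s1,s2,s3,s4}.

4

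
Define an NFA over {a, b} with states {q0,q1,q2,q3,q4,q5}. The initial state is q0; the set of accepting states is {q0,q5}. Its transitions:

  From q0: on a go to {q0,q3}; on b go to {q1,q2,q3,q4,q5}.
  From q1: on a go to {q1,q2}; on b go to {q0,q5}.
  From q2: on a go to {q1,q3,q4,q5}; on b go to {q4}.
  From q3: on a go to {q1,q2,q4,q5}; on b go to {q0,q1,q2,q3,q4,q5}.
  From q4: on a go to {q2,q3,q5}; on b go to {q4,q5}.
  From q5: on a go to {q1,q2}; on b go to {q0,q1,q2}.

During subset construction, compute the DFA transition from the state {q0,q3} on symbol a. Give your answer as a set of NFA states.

{q0,q1,q2,q3,q4,q5}

δ(q0,a) = {q0,q3}; δ(q3,a) = {q1,q2,q4,q5}.
Union: {q0,q1,q2,q3,q4,q5}.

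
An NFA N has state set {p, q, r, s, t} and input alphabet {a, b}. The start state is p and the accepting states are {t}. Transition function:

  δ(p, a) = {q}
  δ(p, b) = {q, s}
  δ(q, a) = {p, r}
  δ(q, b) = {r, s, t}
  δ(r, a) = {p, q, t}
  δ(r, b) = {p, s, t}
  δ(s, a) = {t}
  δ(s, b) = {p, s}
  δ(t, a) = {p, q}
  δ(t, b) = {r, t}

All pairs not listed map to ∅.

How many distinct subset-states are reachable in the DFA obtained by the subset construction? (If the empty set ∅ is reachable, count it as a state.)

Start state of the DFA: {p}.
{p} --a--> {q}  [new]
{p} --b--> {q, s}  [new]
{q} --a--> {p, r}  [new]
{q} --b--> {r, s, t}  [new]
{q, s} --a--> {p, r, t}  [new]
{q, s} --b--> {p, r, s, t}  [new]
{p, r} --a--> {p, q, t}  [new]
{p, r} --b--> {p, q, s, t}  [new]
{r, s, t} --a--> {p, q, t}  [seen]
{r, s, t} --b--> {p, r, s, t}  [seen]
{p, r, t} --a--> {p, q, t}  [seen]
{p, r, t} --b--> {p, q, r, s, t}  [new]
{p, r, s, t} --a--> {p, q, t}  [seen]
{p, r, s, t} --b--> {p, q, r, s, t}  [seen]
{p, q, t} --a--> {p, q, r}  [new]
{p, q, t} --b--> {q, r, s, t}  [new]
{p, q, s, t} --a--> {p, q, r, t}  [new]
{p, q, s, t} --b--> {p, q, r, s, t}  [seen]
{p, q, r, s, t} --a--> {p, q, r, t}  [seen]
{p, q, r, s, t} --b--> {p, q, r, s, t}  [seen]
{p, q, r} --a--> {p, q, r, t}  [seen]
{p, q, r} --b--> {p, q, r, s, t}  [seen]
{q, r, s, t} --a--> {p, q, r, t}  [seen]
{q, r, s, t} --b--> {p, r, s, t}  [seen]
{p, q, r, t} --a--> {p, q, r, t}  [seen]
{p, q, r, t} --b--> {p, q, r, s, t}  [seen]
Reachable DFA states: {p}, {q}, {q, s}, {p, r}, {r, s, t}, {p, r, t}, {p, r, s, t}, {p, q, t}, {p, q, s, t}, {p, q, r, s, t}, {p, q, r}, {q, r, s, t}, {p, q, r, t}.

13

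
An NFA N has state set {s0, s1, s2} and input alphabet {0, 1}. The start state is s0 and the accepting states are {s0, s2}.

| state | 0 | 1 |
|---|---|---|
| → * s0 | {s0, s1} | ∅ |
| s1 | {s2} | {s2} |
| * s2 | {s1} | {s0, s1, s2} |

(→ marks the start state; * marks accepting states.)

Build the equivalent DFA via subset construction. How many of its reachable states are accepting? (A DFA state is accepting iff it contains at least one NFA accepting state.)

Start state of the DFA: {s0}.
{s0} --0--> {s0, s1}  [new]
{s0} --1--> ∅  [new]
{s0, s1} --0--> {s0, s1, s2}  [new]
{s0, s1} --1--> {s2}  [new]
∅ --0--> ∅  [seen]
∅ --1--> ∅  [seen]
{s0, s1, s2} --0--> {s0, s1, s2}  [seen]
{s0, s1, s2} --1--> {s0, s1, s2}  [seen]
{s2} --0--> {s1}  [new]
{s2} --1--> {s0, s1, s2}  [seen]
{s1} --0--> {s2}  [seen]
{s1} --1--> {s2}  [seen]
Reachable DFA states: {s0}, {s0, s1}, ∅, {s0, s1, s2}, {s2}, {s1}.
Accepting DFA states (contain an NFA accepting state): {s0}, {s0, s1}, {s0, s1, s2}, {s2}.

4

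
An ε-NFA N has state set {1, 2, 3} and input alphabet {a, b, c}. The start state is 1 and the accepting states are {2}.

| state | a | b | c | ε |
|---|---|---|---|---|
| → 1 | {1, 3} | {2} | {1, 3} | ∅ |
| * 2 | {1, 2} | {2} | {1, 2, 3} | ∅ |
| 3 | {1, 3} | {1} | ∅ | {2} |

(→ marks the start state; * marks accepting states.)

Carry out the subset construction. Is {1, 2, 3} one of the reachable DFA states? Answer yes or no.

yes

Start state of the DFA: {1} (ε-closure of the NFA start).
{1} --a--> {1, 2, 3}  [new]
{1} --b--> {2}  [new]
{1} --c--> {1, 2, 3}  [seen]
{1, 2, 3} --a--> {1, 2, 3}  [seen]
{1, 2, 3} --b--> {1, 2}  [new]
{1, 2, 3} --c--> {1, 2, 3}  [seen]
{2} --a--> {1, 2}  [seen]
{2} --b--> {2}  [seen]
{2} --c--> {1, 2, 3}  [seen]
{1, 2} --a--> {1, 2, 3}  [seen]
{1, 2} --b--> {2}  [seen]
{1, 2} --c--> {1, 2, 3}  [seen]
Reachable DFA states: {1}, {1, 2, 3}, {2}, {1, 2}.
{1, 2, 3} is among them.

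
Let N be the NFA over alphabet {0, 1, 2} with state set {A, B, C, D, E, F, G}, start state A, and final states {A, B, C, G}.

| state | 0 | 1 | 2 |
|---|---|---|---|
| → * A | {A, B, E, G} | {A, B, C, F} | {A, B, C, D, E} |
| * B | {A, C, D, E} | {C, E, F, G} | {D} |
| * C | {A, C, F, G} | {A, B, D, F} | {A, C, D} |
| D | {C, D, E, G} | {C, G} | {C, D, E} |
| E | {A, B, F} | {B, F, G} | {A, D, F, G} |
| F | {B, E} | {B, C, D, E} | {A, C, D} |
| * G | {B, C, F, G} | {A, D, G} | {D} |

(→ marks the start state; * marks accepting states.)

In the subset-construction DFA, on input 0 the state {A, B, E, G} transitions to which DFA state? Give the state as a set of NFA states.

{A, B, C, D, E, F, G}

δ(A,0) = {A, B, E, G}; δ(B,0) = {A, C, D, E}; δ(E,0) = {A, B, F}; δ(G,0) = {B, C, F, G}.
Union: {A, B, C, D, E, F, G}.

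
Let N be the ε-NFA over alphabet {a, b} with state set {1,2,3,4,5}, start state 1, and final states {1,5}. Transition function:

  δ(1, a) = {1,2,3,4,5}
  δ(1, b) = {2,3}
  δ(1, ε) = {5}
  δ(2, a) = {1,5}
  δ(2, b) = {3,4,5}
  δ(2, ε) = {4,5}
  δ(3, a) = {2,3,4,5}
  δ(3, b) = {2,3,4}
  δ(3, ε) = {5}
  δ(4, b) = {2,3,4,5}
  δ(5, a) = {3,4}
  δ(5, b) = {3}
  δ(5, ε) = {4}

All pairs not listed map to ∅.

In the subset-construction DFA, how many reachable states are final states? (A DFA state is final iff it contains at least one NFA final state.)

Start state of the DFA: {1,4,5} (ε-closure of the NFA start).
{1,4,5} --a--> {1,2,3,4,5}  [new]
{1,4,5} --b--> {2,3,4,5}  [new]
{1,2,3,4,5} --a--> {1,2,3,4,5}  [seen]
{1,2,3,4,5} --b--> {2,3,4,5}  [seen]
{2,3,4,5} --a--> {1,2,3,4,5}  [seen]
{2,3,4,5} --b--> {2,3,4,5}  [seen]
Reachable DFA states: {1,4,5}, {1,2,3,4,5}, {2,3,4,5}.
Accepting DFA states (contain an NFA accepting state): {1,4,5}, {1,2,3,4,5}, {2,3,4,5}.

3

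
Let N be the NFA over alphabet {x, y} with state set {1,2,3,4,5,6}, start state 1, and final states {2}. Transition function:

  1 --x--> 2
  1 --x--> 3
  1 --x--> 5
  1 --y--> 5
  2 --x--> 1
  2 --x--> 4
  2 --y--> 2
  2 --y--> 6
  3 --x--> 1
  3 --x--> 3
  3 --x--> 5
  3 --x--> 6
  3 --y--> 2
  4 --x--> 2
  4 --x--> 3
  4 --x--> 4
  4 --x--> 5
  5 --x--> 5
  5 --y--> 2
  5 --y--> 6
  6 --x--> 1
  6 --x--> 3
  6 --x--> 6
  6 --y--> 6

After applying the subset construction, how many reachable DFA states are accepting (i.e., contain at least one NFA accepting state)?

4

Start state of the DFA: {1}.
{1} --x--> {2,3,5}  [new]
{1} --y--> {5}  [new]
{2,3,5} --x--> {1,3,4,5,6}  [new]
{2,3,5} --y--> {2,6}  [new]
{5} --x--> {5}  [seen]
{5} --y--> {2,6}  [seen]
{1,3,4,5,6} --x--> {1,2,3,4,5,6}  [new]
{1,3,4,5,6} --y--> {2,5,6}  [new]
{2,6} --x--> {1,3,4,6}  [new]
{2,6} --y--> {2,6}  [seen]
{1,2,3,4,5,6} --x--> {1,2,3,4,5,6}  [seen]
{1,2,3,4,5,6} --y--> {2,5,6}  [seen]
{2,5,6} --x--> {1,3,4,5,6}  [seen]
{2,5,6} --y--> {2,6}  [seen]
{1,3,4,6} --x--> {1,2,3,4,5,6}  [seen]
{1,3,4,6} --y--> {2,5,6}  [seen]
Reachable DFA states: {1}, {2,3,5}, {5}, {1,3,4,5,6}, {2,6}, {1,2,3,4,5,6}, {2,5,6}, {1,3,4,6}.
Accepting DFA states (contain an NFA accepting state): {2,3,5}, {2,6}, {1,2,3,4,5,6}, {2,5,6}.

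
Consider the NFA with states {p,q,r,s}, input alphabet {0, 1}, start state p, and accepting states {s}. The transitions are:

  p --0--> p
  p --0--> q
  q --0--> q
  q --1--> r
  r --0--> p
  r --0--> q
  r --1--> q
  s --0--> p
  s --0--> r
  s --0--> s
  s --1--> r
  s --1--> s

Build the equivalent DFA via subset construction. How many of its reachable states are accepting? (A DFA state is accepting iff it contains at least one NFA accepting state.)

0

Start state of the DFA: {p}.
{p} --0--> {p,q}  [new]
{p} --1--> ∅  [new]
{p,q} --0--> {p,q}  [seen]
{p,q} --1--> {r}  [new]
∅ --0--> ∅  [seen]
∅ --1--> ∅  [seen]
{r} --0--> {p,q}  [seen]
{r} --1--> {q}  [new]
{q} --0--> {q}  [seen]
{q} --1--> {r}  [seen]
Reachable DFA states: {p}, {p,q}, ∅, {r}, {q}.
Accepting DFA states (contain an NFA accepting state): none.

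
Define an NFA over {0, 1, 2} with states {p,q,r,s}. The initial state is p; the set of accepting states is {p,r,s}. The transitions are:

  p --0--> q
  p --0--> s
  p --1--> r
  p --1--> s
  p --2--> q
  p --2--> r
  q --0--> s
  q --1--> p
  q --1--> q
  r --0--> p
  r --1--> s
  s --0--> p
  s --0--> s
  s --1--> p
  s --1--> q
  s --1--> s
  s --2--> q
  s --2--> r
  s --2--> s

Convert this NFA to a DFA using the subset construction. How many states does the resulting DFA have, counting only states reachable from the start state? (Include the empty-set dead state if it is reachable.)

Start state of the DFA: {p}.
{p} --0--> {q,s}  [new]
{p} --1--> {r,s}  [new]
{p} --2--> {q,r}  [new]
{q,s} --0--> {p,s}  [new]
{q,s} --1--> {p,q,s}  [new]
{q,s} --2--> {q,r,s}  [new]
{r,s} --0--> {p,s}  [seen]
{r,s} --1--> {p,q,s}  [seen]
{r,s} --2--> {q,r,s}  [seen]
{q,r} --0--> {p,s}  [seen]
{q,r} --1--> {p,q,s}  [seen]
{q,r} --2--> ∅  [new]
{p,s} --0--> {p,q,s}  [seen]
{p,s} --1--> {p,q,r,s}  [new]
{p,s} --2--> {q,r,s}  [seen]
{p,q,s} --0--> {p,q,s}  [seen]
{p,q,s} --1--> {p,q,r,s}  [seen]
{p,q,s} --2--> {q,r,s}  [seen]
{q,r,s} --0--> {p,s}  [seen]
{q,r,s} --1--> {p,q,s}  [seen]
{q,r,s} --2--> {q,r,s}  [seen]
∅ --0--> ∅  [seen]
∅ --1--> ∅  [seen]
∅ --2--> ∅  [seen]
{p,q,r,s} --0--> {p,q,s}  [seen]
{p,q,r,s} --1--> {p,q,r,s}  [seen]
{p,q,r,s} --2--> {q,r,s}  [seen]
Reachable DFA states: {p}, {q,s}, {r,s}, {q,r}, {p,s}, {p,q,s}, {q,r,s}, ∅, {p,q,r,s}.

9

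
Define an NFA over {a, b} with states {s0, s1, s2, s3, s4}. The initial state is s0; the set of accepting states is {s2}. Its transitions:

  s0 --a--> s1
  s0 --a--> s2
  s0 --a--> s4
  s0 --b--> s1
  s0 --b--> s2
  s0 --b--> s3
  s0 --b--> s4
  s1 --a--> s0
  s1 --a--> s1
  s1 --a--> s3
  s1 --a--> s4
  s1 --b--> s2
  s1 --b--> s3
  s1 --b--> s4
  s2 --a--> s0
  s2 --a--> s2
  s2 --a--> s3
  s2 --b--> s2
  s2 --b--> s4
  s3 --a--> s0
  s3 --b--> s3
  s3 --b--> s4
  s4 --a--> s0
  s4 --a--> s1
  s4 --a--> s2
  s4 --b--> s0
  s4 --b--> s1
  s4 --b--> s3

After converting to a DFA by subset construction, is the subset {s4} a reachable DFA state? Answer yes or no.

Start state of the DFA: {s0}.
{s0} --a--> {s1, s2, s4}  [new]
{s0} --b--> {s1, s2, s3, s4}  [new]
{s1, s2, s4} --a--> {s0, s1, s2, s3, s4}  [new]
{s1, s2, s4} --b--> {s0, s1, s2, s3, s4}  [seen]
{s1, s2, s3, s4} --a--> {s0, s1, s2, s3, s4}  [seen]
{s1, s2, s3, s4} --b--> {s0, s1, s2, s3, s4}  [seen]
{s0, s1, s2, s3, s4} --a--> {s0, s1, s2, s3, s4}  [seen]
{s0, s1, s2, s3, s4} --b--> {s0, s1, s2, s3, s4}  [seen]
Reachable DFA states: {s0}, {s1, s2, s4}, {s1, s2, s3, s4}, {s0, s1, s2, s3, s4}.
{s4} is not among them.

no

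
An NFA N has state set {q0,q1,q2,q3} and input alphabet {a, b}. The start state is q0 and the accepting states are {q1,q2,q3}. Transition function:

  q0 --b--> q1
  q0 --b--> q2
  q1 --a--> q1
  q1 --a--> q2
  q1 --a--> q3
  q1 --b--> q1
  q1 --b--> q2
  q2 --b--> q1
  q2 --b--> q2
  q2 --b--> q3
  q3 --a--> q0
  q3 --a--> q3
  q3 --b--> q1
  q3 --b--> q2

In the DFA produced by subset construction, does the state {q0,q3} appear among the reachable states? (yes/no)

Start state of the DFA: {q0}.
{q0} --a--> ∅  [new]
{q0} --b--> {q1,q2}  [new]
∅ --a--> ∅  [seen]
∅ --b--> ∅  [seen]
{q1,q2} --a--> {q1,q2,q3}  [new]
{q1,q2} --b--> {q1,q2,q3}  [seen]
{q1,q2,q3} --a--> {q0,q1,q2,q3}  [new]
{q1,q2,q3} --b--> {q1,q2,q3}  [seen]
{q0,q1,q2,q3} --a--> {q0,q1,q2,q3}  [seen]
{q0,q1,q2,q3} --b--> {q1,q2,q3}  [seen]
Reachable DFA states: {q0}, ∅, {q1,q2}, {q1,q2,q3}, {q0,q1,q2,q3}.
{q0,q3} is not among them.

no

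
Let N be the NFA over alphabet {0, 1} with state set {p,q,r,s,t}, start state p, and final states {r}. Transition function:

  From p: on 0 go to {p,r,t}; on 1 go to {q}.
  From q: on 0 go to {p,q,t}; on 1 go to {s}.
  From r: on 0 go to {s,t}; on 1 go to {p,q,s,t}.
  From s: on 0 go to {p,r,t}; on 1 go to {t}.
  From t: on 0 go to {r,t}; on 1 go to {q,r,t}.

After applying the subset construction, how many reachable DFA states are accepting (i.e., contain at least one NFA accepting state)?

Start state of the DFA: {p}.
{p} --0--> {p,r,t}  [new]
{p} --1--> {q}  [new]
{p,r,t} --0--> {p,r,s,t}  [new]
{p,r,t} --1--> {p,q,r,s,t}  [new]
{q} --0--> {p,q,t}  [new]
{q} --1--> {s}  [new]
{p,r,s,t} --0--> {p,r,s,t}  [seen]
{p,r,s,t} --1--> {p,q,r,s,t}  [seen]
{p,q,r,s,t} --0--> {p,q,r,s,t}  [seen]
{p,q,r,s,t} --1--> {p,q,r,s,t}  [seen]
{p,q,t} --0--> {p,q,r,t}  [new]
{p,q,t} --1--> {q,r,s,t}  [new]
{s} --0--> {p,r,t}  [seen]
{s} --1--> {t}  [new]
{p,q,r,t} --0--> {p,q,r,s,t}  [seen]
{p,q,r,t} --1--> {p,q,r,s,t}  [seen]
{q,r,s,t} --0--> {p,q,r,s,t}  [seen]
{q,r,s,t} --1--> {p,q,r,s,t}  [seen]
{t} --0--> {r,t}  [new]
{t} --1--> {q,r,t}  [new]
{r,t} --0--> {r,s,t}  [new]
{r,t} --1--> {p,q,r,s,t}  [seen]
{q,r,t} --0--> {p,q,r,s,t}  [seen]
{q,r,t} --1--> {p,q,r,s,t}  [seen]
{r,s,t} --0--> {p,r,s,t}  [seen]
{r,s,t} --1--> {p,q,r,s,t}  [seen]
Reachable DFA states: {p}, {p,r,t}, {q}, {p,r,s,t}, {p,q,r,s,t}, {p,q,t}, {s}, {p,q,r,t}, {q,r,s,t}, {t}, {r,t}, {q,r,t}, {r,s,t}.
Accepting DFA states (contain an NFA accepting state): {p,r,t}, {p,r,s,t}, {p,q,r,s,t}, {p,q,r,t}, {q,r,s,t}, {r,t}, {q,r,t}, {r,s,t}.

8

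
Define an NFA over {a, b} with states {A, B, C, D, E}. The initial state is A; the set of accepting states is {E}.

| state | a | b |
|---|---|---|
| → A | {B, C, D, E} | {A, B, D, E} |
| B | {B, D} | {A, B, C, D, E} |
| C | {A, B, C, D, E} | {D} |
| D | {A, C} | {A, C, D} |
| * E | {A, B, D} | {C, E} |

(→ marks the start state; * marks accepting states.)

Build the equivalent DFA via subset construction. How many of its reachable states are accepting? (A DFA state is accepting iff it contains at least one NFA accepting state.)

Start state of the DFA: {A}.
{A} --a--> {B, C, D, E}  [new]
{A} --b--> {A, B, D, E}  [new]
{B, C, D, E} --a--> {A, B, C, D, E}  [new]
{B, C, D, E} --b--> {A, B, C, D, E}  [seen]
{A, B, D, E} --a--> {A, B, C, D, E}  [seen]
{A, B, D, E} --b--> {A, B, C, D, E}  [seen]
{A, B, C, D, E} --a--> {A, B, C, D, E}  [seen]
{A, B, C, D, E} --b--> {A, B, C, D, E}  [seen]
Reachable DFA states: {A}, {B, C, D, E}, {A, B, D, E}, {A, B, C, D, E}.
Accepting DFA states (contain an NFA accepting state): {B, C, D, E}, {A, B, D, E}, {A, B, C, D, E}.

3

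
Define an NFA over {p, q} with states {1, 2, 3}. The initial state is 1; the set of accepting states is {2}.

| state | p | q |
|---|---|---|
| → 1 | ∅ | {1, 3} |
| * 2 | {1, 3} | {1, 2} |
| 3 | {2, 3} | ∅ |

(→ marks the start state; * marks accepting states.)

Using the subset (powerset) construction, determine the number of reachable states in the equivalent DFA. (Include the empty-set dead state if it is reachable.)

Start state of the DFA: {1}.
{1} --p--> ∅  [new]
{1} --q--> {1, 3}  [new]
∅ --p--> ∅  [seen]
∅ --q--> ∅  [seen]
{1, 3} --p--> {2, 3}  [new]
{1, 3} --q--> {1, 3}  [seen]
{2, 3} --p--> {1, 2, 3}  [new]
{2, 3} --q--> {1, 2}  [new]
{1, 2, 3} --p--> {1, 2, 3}  [seen]
{1, 2, 3} --q--> {1, 2, 3}  [seen]
{1, 2} --p--> {1, 3}  [seen]
{1, 2} --q--> {1, 2, 3}  [seen]
Reachable DFA states: {1}, ∅, {1, 3}, {2, 3}, {1, 2, 3}, {1, 2}.

6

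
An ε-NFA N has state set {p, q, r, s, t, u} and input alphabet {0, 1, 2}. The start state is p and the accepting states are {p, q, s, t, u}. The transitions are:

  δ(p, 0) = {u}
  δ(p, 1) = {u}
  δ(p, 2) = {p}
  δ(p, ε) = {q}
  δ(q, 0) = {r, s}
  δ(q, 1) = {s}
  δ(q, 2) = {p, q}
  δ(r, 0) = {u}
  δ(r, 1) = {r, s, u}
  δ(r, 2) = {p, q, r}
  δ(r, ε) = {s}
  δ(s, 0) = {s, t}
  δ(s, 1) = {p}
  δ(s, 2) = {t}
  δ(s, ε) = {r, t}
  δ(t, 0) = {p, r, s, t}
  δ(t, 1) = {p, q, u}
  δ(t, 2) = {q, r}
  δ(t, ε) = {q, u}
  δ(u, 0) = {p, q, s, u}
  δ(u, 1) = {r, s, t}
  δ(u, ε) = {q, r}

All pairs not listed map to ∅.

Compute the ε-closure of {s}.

{q, r, s, t, u}

Begin with {s}.
s →ε {r, t}; add r, t.
t →ε {q, u}; add q, u.
ε-closure = {q, r, s, t, u}.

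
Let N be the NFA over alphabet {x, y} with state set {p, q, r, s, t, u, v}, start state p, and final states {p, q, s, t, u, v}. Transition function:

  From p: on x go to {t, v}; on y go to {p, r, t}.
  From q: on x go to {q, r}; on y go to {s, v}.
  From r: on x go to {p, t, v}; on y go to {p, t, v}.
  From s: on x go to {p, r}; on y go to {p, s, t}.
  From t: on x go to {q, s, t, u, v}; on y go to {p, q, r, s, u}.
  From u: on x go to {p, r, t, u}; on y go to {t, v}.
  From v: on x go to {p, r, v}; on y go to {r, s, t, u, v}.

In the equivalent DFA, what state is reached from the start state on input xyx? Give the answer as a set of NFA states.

Start: {p}.
δ(p,x) = {t, v}.
Union: {t, v}.
After x: {t, v}.
δ(t,y) = {p, q, r, s, u}; δ(v,y) = {r, s, t, u, v}.
Union: {p, q, r, s, t, u, v}.
After y: {p, q, r, s, t, u, v}.
δ(p,x) = {t, v}; δ(q,x) = {q, r}; δ(r,x) = {p, t, v}; δ(s,x) = {p, r}; δ(t,x) = {q, s, t, u, v}; δ(u,x) = {p, r, t, u}; δ(v,x) = {p, r, v}.
Union: {p, q, r, s, t, u, v}.
After x: {p, q, r, s, t, u, v}.

{p, q, r, s, t, u, v}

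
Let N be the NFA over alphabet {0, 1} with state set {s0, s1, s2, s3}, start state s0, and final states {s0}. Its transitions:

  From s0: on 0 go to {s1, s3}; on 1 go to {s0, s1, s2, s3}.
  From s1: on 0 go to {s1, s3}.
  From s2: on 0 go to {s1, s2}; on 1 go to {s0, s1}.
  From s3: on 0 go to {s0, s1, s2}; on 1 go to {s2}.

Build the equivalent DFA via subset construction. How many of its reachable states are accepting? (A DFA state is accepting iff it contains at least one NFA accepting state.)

Start state of the DFA: {s0}.
{s0} --0--> {s1, s3}  [new]
{s0} --1--> {s0, s1, s2, s3}  [new]
{s1, s3} --0--> {s0, s1, s2, s3}  [seen]
{s1, s3} --1--> {s2}  [new]
{s0, s1, s2, s3} --0--> {s0, s1, s2, s3}  [seen]
{s0, s1, s2, s3} --1--> {s0, s1, s2, s3}  [seen]
{s2} --0--> {s1, s2}  [new]
{s2} --1--> {s0, s1}  [new]
{s1, s2} --0--> {s1, s2, s3}  [new]
{s1, s2} --1--> {s0, s1}  [seen]
{s0, s1} --0--> {s1, s3}  [seen]
{s0, s1} --1--> {s0, s1, s2, s3}  [seen]
{s1, s2, s3} --0--> {s0, s1, s2, s3}  [seen]
{s1, s2, s3} --1--> {s0, s1, s2}  [new]
{s0, s1, s2} --0--> {s1, s2, s3}  [seen]
{s0, s1, s2} --1--> {s0, s1, s2, s3}  [seen]
Reachable DFA states: {s0}, {s1, s3}, {s0, s1, s2, s3}, {s2}, {s1, s2}, {s0, s1}, {s1, s2, s3}, {s0, s1, s2}.
Accepting DFA states (contain an NFA accepting state): {s0}, {s0, s1, s2, s3}, {s0, s1}, {s0, s1, s2}.

4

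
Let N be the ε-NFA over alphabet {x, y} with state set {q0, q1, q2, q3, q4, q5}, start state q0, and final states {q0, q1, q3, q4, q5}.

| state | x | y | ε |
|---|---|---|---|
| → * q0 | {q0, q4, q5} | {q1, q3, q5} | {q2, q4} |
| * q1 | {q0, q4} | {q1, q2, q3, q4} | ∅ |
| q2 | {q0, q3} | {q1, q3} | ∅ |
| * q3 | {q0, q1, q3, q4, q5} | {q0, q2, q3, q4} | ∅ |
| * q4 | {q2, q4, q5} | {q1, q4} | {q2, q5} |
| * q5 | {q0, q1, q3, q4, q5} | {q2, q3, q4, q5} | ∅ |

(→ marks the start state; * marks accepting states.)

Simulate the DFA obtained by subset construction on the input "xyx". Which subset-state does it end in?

Start: {q0, q2, q4, q5}.
δ(q0,x) = {q0, q4, q5}; δ(q2,x) = {q0, q3}; δ(q4,x) = {q2, q4, q5}; δ(q5,x) = {q0, q1, q3, q4, q5}.
Union: {q0, q1, q2, q3, q4, q5}.
After x: {q0, q1, q2, q3, q4, q5}.
δ(q0,y) = {q1, q3, q5}; δ(q1,y) = {q1, q2, q3, q4}; δ(q2,y) = {q1, q3}; δ(q3,y) = {q0, q2, q3, q4}; δ(q4,y) = {q1, q4}; δ(q5,y) = {q2, q3, q4, q5}.
Union: {q0, q1, q2, q3, q4, q5}.
After y: {q0, q1, q2, q3, q4, q5}.
δ(q0,x) = {q0, q4, q5}; δ(q1,x) = {q0, q4}; δ(q2,x) = {q0, q3}; δ(q3,x) = {q0, q1, q3, q4, q5}; δ(q4,x) = {q2, q4, q5}; δ(q5,x) = {q0, q1, q3, q4, q5}.
Union: {q0, q1, q2, q3, q4, q5}.
After x: {q0, q1, q2, q3, q4, q5}.

{q0, q1, q2, q3, q4, q5}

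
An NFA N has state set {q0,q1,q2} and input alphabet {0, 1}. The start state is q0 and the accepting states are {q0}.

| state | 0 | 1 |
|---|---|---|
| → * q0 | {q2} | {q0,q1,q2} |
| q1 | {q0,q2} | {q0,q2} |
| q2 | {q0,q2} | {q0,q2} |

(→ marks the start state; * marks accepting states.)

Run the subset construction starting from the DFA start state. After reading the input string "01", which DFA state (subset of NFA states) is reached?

Start: {q0}.
δ(q0,0) = {q2}.
Union: {q2}.
After 0: {q2}.
δ(q2,1) = {q0,q2}.
Union: {q0,q2}.
After 1: {q0,q2}.

{q0,q2}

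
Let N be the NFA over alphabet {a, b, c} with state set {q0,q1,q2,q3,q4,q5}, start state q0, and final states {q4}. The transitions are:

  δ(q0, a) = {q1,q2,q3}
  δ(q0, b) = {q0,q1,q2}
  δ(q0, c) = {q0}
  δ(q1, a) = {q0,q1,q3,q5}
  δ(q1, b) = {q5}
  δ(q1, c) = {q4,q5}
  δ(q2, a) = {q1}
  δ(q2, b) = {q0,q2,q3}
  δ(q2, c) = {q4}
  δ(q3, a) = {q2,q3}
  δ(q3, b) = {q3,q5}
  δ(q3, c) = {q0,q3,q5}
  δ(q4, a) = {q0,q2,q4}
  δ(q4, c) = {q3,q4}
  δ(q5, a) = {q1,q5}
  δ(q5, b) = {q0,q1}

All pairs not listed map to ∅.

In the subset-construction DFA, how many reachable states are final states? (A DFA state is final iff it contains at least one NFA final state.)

Start state of the DFA: {q0}.
{q0} --a--> {q1,q2,q3}  [new]
{q0} --b--> {q0,q1,q2}  [new]
{q0} --c--> {q0}  [seen]
{q1,q2,q3} --a--> {q0,q1,q2,q3,q5}  [new]
{q1,q2,q3} --b--> {q0,q2,q3,q5}  [new]
{q1,q2,q3} --c--> {q0,q3,q4,q5}  [new]
{q0,q1,q2} --a--> {q0,q1,q2,q3,q5}  [seen]
{q0,q1,q2} --b--> {q0,q1,q2,q3,q5}  [seen]
{q0,q1,q2} --c--> {q0,q4,q5}  [new]
{q0,q1,q2,q3,q5} --a--> {q0,q1,q2,q3,q5}  [seen]
{q0,q1,q2,q3,q5} --b--> {q0,q1,q2,q3,q5}  [seen]
{q0,q1,q2,q3,q5} --c--> {q0,q3,q4,q5}  [seen]
{q0,q2,q3,q5} --a--> {q1,q2,q3,q5}  [new]
{q0,q2,q3,q5} --b--> {q0,q1,q2,q3,q5}  [seen]
{q0,q2,q3,q5} --c--> {q0,q3,q4,q5}  [seen]
{q0,q3,q4,q5} --a--> {q0,q1,q2,q3,q4,q5}  [new]
{q0,q3,q4,q5} --b--> {q0,q1,q2,q3,q5}  [seen]
{q0,q3,q4,q5} --c--> {q0,q3,q4,q5}  [seen]
{q0,q4,q5} --a--> {q0,q1,q2,q3,q4,q5}  [seen]
{q0,q4,q5} --b--> {q0,q1,q2}  [seen]
{q0,q4,q5} --c--> {q0,q3,q4}  [new]
{q1,q2,q3,q5} --a--> {q0,q1,q2,q3,q5}  [seen]
{q1,q2,q3,q5} --b--> {q0,q1,q2,q3,q5}  [seen]
{q1,q2,q3,q5} --c--> {q0,q3,q4,q5}  [seen]
{q0,q1,q2,q3,q4,q5} --a--> {q0,q1,q2,q3,q4,q5}  [seen]
{q0,q1,q2,q3,q4,q5} --b--> {q0,q1,q2,q3,q5}  [seen]
{q0,q1,q2,q3,q4,q5} --c--> {q0,q3,q4,q5}  [seen]
{q0,q3,q4} --a--> {q0,q1,q2,q3,q4}  [new]
{q0,q3,q4} --b--> {q0,q1,q2,q3,q5}  [seen]
{q0,q3,q4} --c--> {q0,q3,q4,q5}  [seen]
{q0,q1,q2,q3,q4} --a--> {q0,q1,q2,q3,q4,q5}  [seen]
{q0,q1,q2,q3,q4} --b--> {q0,q1,q2,q3,q5}  [seen]
{q0,q1,q2,q3,q4} --c--> {q0,q3,q4,q5}  [seen]
Reachable DFA states: {q0}, {q1,q2,q3}, {q0,q1,q2}, {q0,q1,q2,q3,q5}, {q0,q2,q3,q5}, {q0,q3,q4,q5}, {q0,q4,q5}, {q1,q2,q3,q5}, {q0,q1,q2,q3,q4,q5}, {q0,q3,q4}, {q0,q1,q2,q3,q4}.
Accepting DFA states (contain an NFA accepting state): {q0,q3,q4,q5}, {q0,q4,q5}, {q0,q1,q2,q3,q4,q5}, {q0,q3,q4}, {q0,q1,q2,q3,q4}.

5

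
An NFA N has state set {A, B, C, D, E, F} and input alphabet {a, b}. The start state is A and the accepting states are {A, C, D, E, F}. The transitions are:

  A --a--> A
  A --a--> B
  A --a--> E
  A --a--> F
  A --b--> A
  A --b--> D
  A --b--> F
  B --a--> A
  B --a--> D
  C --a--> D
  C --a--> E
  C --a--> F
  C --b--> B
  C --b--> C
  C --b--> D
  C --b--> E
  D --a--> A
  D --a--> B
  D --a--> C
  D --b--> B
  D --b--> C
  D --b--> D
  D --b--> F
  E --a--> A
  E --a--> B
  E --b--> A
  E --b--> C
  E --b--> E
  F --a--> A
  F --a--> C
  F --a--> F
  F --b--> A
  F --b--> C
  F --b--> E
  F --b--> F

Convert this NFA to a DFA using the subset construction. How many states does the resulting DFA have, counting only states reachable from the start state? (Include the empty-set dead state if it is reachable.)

6

Start state of the DFA: {A}.
{A} --a--> {A, B, E, F}  [new]
{A} --b--> {A, D, F}  [new]
{A, B, E, F} --a--> {A, B, C, D, E, F}  [new]
{A, B, E, F} --b--> {A, C, D, E, F}  [new]
{A, D, F} --a--> {A, B, C, E, F}  [new]
{A, D, F} --b--> {A, B, C, D, E, F}  [seen]
{A, B, C, D, E, F} --a--> {A, B, C, D, E, F}  [seen]
{A, B, C, D, E, F} --b--> {A, B, C, D, E, F}  [seen]
{A, C, D, E, F} --a--> {A, B, C, D, E, F}  [seen]
{A, C, D, E, F} --b--> {A, B, C, D, E, F}  [seen]
{A, B, C, E, F} --a--> {A, B, C, D, E, F}  [seen]
{A, B, C, E, F} --b--> {A, B, C, D, E, F}  [seen]
Reachable DFA states: {A}, {A, B, E, F}, {A, D, F}, {A, B, C, D, E, F}, {A, C, D, E, F}, {A, B, C, E, F}.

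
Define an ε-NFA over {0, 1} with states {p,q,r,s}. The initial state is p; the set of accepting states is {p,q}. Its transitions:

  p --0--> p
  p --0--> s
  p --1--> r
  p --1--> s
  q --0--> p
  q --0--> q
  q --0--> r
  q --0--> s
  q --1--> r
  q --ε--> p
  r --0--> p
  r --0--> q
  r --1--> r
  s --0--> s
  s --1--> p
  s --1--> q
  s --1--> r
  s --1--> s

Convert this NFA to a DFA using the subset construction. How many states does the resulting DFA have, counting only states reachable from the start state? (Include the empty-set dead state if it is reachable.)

5

Start state of the DFA: {p} (ε-closure of the NFA start).
{p} --0--> {p,s}  [new]
{p} --1--> {r,s}  [new]
{p,s} --0--> {p,s}  [seen]
{p,s} --1--> {p,q,r,s}  [new]
{r,s} --0--> {p,q,s}  [new]
{r,s} --1--> {p,q,r,s}  [seen]
{p,q,r,s} --0--> {p,q,r,s}  [seen]
{p,q,r,s} --1--> {p,q,r,s}  [seen]
{p,q,s} --0--> {p,q,r,s}  [seen]
{p,q,s} --1--> {p,q,r,s}  [seen]
Reachable DFA states: {p}, {p,s}, {r,s}, {p,q,r,s}, {p,q,s}.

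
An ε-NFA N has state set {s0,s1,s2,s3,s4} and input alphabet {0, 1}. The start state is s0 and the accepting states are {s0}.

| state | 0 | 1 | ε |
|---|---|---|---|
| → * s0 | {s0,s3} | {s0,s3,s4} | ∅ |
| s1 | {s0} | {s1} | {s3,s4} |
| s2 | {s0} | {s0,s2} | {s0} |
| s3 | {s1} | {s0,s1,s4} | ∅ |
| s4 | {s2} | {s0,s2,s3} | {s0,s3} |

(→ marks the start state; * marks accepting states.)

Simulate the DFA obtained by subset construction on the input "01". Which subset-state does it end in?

{s0,s1,s3,s4}

Start: {s0}.
δ(s0,0) = {s0,s3}.
Union: {s0,s3}.
After 0: {s0,s3}.
δ(s0,1) = {s0,s3,s4}; δ(s3,1) = {s0,s1,s4}.
Union: {s0,s1,s3,s4}.
After 1: {s0,s1,s3,s4}.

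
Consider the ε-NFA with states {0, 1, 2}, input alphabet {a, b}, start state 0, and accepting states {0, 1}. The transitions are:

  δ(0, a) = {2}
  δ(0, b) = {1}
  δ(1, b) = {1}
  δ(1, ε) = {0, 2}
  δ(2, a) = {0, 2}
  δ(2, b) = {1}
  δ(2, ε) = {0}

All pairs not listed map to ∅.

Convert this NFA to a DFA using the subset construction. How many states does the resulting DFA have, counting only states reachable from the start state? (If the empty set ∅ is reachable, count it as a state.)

3

Start state of the DFA: {0} (ε-closure of the NFA start).
{0} --a--> {0, 2}  [new]
{0} --b--> {0, 1, 2}  [new]
{0, 2} --a--> {0, 2}  [seen]
{0, 2} --b--> {0, 1, 2}  [seen]
{0, 1, 2} --a--> {0, 2}  [seen]
{0, 1, 2} --b--> {0, 1, 2}  [seen]
Reachable DFA states: {0}, {0, 2}, {0, 1, 2}.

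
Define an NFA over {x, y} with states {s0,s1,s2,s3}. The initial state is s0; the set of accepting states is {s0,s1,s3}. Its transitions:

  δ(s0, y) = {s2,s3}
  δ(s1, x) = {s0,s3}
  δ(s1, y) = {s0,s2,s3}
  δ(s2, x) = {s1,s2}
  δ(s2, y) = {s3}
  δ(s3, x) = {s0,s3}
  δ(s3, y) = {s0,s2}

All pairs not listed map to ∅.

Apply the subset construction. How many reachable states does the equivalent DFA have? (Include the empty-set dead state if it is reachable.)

5

Start state of the DFA: {s0}.
{s0} --x--> ∅  [new]
{s0} --y--> {s2,s3}  [new]
∅ --x--> ∅  [seen]
∅ --y--> ∅  [seen]
{s2,s3} --x--> {s0,s1,s2,s3}  [new]
{s2,s3} --y--> {s0,s2,s3}  [new]
{s0,s1,s2,s3} --x--> {s0,s1,s2,s3}  [seen]
{s0,s1,s2,s3} --y--> {s0,s2,s3}  [seen]
{s0,s2,s3} --x--> {s0,s1,s2,s3}  [seen]
{s0,s2,s3} --y--> {s0,s2,s3}  [seen]
Reachable DFA states: {s0}, ∅, {s2,s3}, {s0,s1,s2,s3}, {s0,s2,s3}.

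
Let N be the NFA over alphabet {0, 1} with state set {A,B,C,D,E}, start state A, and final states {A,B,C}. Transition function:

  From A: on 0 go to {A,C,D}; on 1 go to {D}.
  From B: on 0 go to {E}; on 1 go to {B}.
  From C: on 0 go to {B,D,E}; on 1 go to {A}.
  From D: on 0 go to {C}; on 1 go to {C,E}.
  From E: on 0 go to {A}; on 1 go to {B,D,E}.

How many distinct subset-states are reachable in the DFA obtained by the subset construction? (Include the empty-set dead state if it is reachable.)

11

Start state of the DFA: {A}.
{A} --0--> {A,C,D}  [new]
{A} --1--> {D}  [new]
{A,C,D} --0--> {A,B,C,D,E}  [new]
{A,C,D} --1--> {A,C,D,E}  [new]
{D} --0--> {C}  [new]
{D} --1--> {C,E}  [new]
{A,B,C,D,E} --0--> {A,B,C,D,E}  [seen]
{A,B,C,D,E} --1--> {A,B,C,D,E}  [seen]
{A,C,D,E} --0--> {A,B,C,D,E}  [seen]
{A,C,D,E} --1--> {A,B,C,D,E}  [seen]
{C} --0--> {B,D,E}  [new]
{C} --1--> {A}  [seen]
{C,E} --0--> {A,B,D,E}  [new]
{C,E} --1--> {A,B,D,E}  [seen]
{B,D,E} --0--> {A,C,E}  [new]
{B,D,E} --1--> {B,C,D,E}  [new]
{A,B,D,E} --0--> {A,C,D,E}  [seen]
{A,B,D,E} --1--> {B,C,D,E}  [seen]
{A,C,E} --0--> {A,B,C,D,E}  [seen]
{A,C,E} --1--> {A,B,D,E}  [seen]
{B,C,D,E} --0--> {A,B,C,D,E}  [seen]
{B,C,D,E} --1--> {A,B,C,D,E}  [seen]
Reachable DFA states: {A}, {A,C,D}, {D}, {A,B,C,D,E}, {A,C,D,E}, {C}, {C,E}, {B,D,E}, {A,B,D,E}, {A,C,E}, {B,C,D,E}.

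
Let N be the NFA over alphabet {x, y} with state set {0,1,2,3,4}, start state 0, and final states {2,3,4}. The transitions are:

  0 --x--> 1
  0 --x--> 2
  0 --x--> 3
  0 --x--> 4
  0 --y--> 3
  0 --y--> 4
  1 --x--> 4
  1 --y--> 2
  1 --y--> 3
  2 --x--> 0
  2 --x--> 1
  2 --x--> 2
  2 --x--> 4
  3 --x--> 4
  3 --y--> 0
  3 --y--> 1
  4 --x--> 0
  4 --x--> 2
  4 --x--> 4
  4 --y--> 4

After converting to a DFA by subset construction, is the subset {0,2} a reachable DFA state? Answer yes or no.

Start state of the DFA: {0}.
{0} --x--> {1,2,3,4}  [new]
{0} --y--> {3,4}  [new]
{1,2,3,4} --x--> {0,1,2,4}  [new]
{1,2,3,4} --y--> {0,1,2,3,4}  [new]
{3,4} --x--> {0,2,4}  [new]
{3,4} --y--> {0,1,4}  [new]
{0,1,2,4} --x--> {0,1,2,3,4}  [seen]
{0,1,2,4} --y--> {2,3,4}  [new]
{0,1,2,3,4} --x--> {0,1,2,3,4}  [seen]
{0,1,2,3,4} --y--> {0,1,2,3,4}  [seen]
{0,2,4} --x--> {0,1,2,3,4}  [seen]
{0,2,4} --y--> {3,4}  [seen]
{0,1,4} --x--> {0,1,2,3,4}  [seen]
{0,1,4} --y--> {2,3,4}  [seen]
{2,3,4} --x--> {0,1,2,4}  [seen]
{2,3,4} --y--> {0,1,4}  [seen]
Reachable DFA states: {0}, {1,2,3,4}, {3,4}, {0,1,2,4}, {0,1,2,3,4}, {0,2,4}, {0,1,4}, {2,3,4}.
{0,2} is not among them.

no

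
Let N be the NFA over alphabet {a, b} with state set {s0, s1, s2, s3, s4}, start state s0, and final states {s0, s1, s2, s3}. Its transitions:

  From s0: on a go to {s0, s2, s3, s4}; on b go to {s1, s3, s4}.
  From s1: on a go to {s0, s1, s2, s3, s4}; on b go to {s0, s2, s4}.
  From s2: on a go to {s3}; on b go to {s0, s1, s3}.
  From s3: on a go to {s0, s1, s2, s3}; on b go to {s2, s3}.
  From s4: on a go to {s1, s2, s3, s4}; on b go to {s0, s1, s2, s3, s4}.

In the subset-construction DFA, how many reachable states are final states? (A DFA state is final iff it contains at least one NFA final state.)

4

Start state of the DFA: {s0}.
{s0} --a--> {s0, s2, s3, s4}  [new]
{s0} --b--> {s1, s3, s4}  [new]
{s0, s2, s3, s4} --a--> {s0, s1, s2, s3, s4}  [new]
{s0, s2, s3, s4} --b--> {s0, s1, s2, s3, s4}  [seen]
{s1, s3, s4} --a--> {s0, s1, s2, s3, s4}  [seen]
{s1, s3, s4} --b--> {s0, s1, s2, s3, s4}  [seen]
{s0, s1, s2, s3, s4} --a--> {s0, s1, s2, s3, s4}  [seen]
{s0, s1, s2, s3, s4} --b--> {s0, s1, s2, s3, s4}  [seen]
Reachable DFA states: {s0}, {s0, s2, s3, s4}, {s1, s3, s4}, {s0, s1, s2, s3, s4}.
Accepting DFA states (contain an NFA accepting state): {s0}, {s0, s2, s3, s4}, {s1, s3, s4}, {s0, s1, s2, s3, s4}.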